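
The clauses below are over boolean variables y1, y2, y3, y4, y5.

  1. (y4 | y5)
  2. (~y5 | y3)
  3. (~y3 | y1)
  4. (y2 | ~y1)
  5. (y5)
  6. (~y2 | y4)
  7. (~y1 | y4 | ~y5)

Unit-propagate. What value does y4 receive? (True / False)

True

(y5) is a unit clause: y5 = True.
(y3 | ~y5) with y5 = True leaves only y3, so y3 = True.
From (~y3 | y1) and y3 = True: y1 = True.
(~y1 | y2) with y1 = True leaves only y2, so y2 = True.
In (y4 | ~y2), ~y2 is now false; y4 must hold, so y4 = True.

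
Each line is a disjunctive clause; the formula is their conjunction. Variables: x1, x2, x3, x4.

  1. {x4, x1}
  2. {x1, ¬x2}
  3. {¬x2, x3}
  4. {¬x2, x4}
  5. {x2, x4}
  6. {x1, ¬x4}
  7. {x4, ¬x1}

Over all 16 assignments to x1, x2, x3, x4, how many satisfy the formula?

3

Satisfying assignments:
  x1=1 x2=0 x3=0 x4=1
  x1=1 x2=0 x3=1 x4=1
  x1=1 x2=1 x3=1 x4=1
Count: 3.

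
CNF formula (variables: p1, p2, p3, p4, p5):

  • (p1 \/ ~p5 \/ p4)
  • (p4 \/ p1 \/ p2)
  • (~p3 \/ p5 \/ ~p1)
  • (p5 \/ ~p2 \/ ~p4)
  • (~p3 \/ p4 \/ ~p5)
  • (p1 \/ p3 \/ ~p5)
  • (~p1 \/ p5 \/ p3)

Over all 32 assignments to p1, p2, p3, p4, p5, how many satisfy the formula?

12

Case analysis on p5 and p1:
  p5=1, p1=1: p2 free; 3 ways for (p3,p4) × 2^1 = 6.
  p5=1, p1=0: remaining (p2,p3,p4) ∈ {(0,1,1); (1,1,1)} — 2.
  p5=0, p1=1: a clause becomes empty — 0.
  p5=0, p1=0: remaining (p2,p3,p4) ∈ {(0,0,1); (0,1,1); (1,0,0); (1,1,0)} — 4.
Total: 6 + 2 + 0 + 4 = 12.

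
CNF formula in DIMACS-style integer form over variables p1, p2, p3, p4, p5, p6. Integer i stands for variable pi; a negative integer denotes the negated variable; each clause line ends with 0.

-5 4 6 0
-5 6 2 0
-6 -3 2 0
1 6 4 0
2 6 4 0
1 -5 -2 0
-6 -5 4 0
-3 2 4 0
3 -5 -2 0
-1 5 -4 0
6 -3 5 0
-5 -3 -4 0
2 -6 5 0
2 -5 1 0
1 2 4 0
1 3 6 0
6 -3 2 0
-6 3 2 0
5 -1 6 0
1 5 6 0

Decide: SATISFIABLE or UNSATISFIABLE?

Try p1 = True.
For the remaining variables, p2 = True, p3 = True, p4 = False, p5 = False, p6 = True works.
Every clause has at least one true literal under this assignment.
So p1=T  p2=T  p3=T  p4=F  p5=F  p6=T is a satisfying assignment.

SATISFIABLE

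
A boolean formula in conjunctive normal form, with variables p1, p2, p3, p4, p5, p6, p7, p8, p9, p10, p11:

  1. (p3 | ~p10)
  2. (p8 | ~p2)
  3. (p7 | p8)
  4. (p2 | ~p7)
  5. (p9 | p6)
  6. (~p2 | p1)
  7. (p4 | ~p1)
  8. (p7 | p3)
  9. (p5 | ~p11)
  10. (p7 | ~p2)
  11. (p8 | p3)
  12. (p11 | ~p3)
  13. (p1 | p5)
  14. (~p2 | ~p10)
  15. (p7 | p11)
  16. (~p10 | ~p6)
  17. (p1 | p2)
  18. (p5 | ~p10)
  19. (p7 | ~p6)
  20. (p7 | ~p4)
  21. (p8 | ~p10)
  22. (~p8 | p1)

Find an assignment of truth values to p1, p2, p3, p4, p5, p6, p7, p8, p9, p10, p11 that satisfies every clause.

Pure literal: p5 appears only positively; assign p5 = True.
p10 occurs only negated in the remaining clauses — set p10 = False.
Branch on p1: take p1 = True.
  then p4 is forced to True.
  then p7 is forced to True.
  then p2 is forced to True.
  then p8 is forced to True.
The remaining clauses are satisfied by p3 = False, p6 = True, p9 = False, p11 = True.

p1=T, p2=T, p3=F, p4=T, p5=T, p6=T, p7=T, p8=T, p9=F, p10=F, p11=T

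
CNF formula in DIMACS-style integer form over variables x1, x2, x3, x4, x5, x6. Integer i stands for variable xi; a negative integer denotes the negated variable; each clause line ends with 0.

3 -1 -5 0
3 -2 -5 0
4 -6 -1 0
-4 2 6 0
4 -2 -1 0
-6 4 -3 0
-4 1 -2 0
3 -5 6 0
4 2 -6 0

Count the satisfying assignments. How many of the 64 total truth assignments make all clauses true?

23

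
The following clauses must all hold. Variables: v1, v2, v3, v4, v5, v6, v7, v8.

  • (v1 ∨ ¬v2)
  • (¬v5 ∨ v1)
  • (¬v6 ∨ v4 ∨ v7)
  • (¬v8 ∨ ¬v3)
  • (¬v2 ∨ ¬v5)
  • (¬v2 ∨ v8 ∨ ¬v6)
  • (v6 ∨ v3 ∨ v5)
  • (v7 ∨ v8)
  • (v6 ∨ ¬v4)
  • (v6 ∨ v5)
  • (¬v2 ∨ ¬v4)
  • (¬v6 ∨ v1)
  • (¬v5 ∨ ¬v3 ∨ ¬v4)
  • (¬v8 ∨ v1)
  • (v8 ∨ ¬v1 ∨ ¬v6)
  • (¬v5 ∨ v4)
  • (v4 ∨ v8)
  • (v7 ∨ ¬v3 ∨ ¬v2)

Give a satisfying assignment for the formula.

v1=T, v2=F, v3=F, v4=T, v5=F, v6=T, v7=F, v8=T

Check each clause:
  1. (v1 ∨ ¬v2) — v1 is true.
  2. (¬v5 ∨ v1) — v1 is true.
  3. (¬v6 ∨ v4 ∨ v7) — v4 is true.
  4. (¬v8 ∨ ¬v3) — ¬v3 is true.
  5. (¬v2 ∨ ¬v5) — ¬v5 is true.
  6. (¬v6 ∨ v8 ∨ ¬v2) — v8 is true.
  7. (v3 ∨ v5 ∨ v6) — v6 is true.
  8. (v8 ∨ v7) — v8 is true.
  9. (v6 ∨ ¬v4) — v6 is true.
  10. (v5 ∨ v6) — v6 is true.
  11. (¬v2 ∨ ¬v4) — ¬v2 is true.
  12. (v1 ∨ ¬v6) — v1 is true.
  13. (¬v3 ∨ ¬v5 ∨ ¬v4) — ¬v5 is true.
  14. (v1 ∨ ¬v8) — v1 is true.
  15. (v8 ∨ ¬v6 ∨ ¬v1) — v8 is true.
  16. (¬v5 ∨ v4) — ¬v5 is true.
  17. (v4 ∨ v8) — v8 is true.
  18. (¬v2 ∨ ¬v3 ∨ v7) — ¬v3 is true.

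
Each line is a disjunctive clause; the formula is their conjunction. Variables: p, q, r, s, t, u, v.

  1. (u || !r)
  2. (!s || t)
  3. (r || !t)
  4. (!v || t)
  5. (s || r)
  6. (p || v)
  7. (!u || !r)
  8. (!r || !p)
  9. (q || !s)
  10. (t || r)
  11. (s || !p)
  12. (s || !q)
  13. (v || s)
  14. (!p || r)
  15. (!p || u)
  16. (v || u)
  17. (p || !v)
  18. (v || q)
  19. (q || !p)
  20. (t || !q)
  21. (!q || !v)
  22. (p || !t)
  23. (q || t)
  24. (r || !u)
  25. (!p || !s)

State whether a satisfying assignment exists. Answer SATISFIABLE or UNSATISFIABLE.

UNSATISFIABLE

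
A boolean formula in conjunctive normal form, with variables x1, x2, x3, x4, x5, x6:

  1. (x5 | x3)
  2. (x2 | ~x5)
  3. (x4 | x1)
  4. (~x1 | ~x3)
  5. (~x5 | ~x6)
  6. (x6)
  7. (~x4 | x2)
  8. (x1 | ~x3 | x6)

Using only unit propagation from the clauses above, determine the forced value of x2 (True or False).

True

(x6) stands alone — x6 = True.
(~x5 | ~x6) with x6 = True leaves only ~x5, so x5 = False.
(x5 | x3) with x5 = False leaves only x3, so x3 = True.
From (~x3 | ~x1) and x3 = True: x1 = False.
(x1 | x4): since x1 = False, the clause reduces to (x4). x4 = True.
From (~x4 | x2) and x4 = True: x2 = True.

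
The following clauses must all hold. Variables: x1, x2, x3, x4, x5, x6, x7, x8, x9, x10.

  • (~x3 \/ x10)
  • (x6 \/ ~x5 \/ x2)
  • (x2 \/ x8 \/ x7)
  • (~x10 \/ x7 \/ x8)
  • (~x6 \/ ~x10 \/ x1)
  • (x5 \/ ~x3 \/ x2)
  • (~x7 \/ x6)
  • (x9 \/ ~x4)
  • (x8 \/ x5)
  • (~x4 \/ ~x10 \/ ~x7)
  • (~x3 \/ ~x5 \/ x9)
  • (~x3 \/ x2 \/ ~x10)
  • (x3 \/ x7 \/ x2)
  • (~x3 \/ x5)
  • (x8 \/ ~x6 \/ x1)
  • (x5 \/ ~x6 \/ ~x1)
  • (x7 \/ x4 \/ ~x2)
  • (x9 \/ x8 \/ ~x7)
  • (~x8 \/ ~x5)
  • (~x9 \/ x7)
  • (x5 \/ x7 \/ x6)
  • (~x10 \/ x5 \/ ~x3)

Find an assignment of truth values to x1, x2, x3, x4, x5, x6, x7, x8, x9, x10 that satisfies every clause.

Set x1 = False and propagate.
Try x2 = True.
For the remaining variables, x3 = False, x4 = False, x5 = False, x6 = True, x7 = True, x8 = True, x9 = False, x10 = False works.
Every clause has at least one true literal under this assignment.

x1=0  x2=1  x3=0  x4=0  x5=0  x6=1  x7=1  x8=1  x9=0  x10=0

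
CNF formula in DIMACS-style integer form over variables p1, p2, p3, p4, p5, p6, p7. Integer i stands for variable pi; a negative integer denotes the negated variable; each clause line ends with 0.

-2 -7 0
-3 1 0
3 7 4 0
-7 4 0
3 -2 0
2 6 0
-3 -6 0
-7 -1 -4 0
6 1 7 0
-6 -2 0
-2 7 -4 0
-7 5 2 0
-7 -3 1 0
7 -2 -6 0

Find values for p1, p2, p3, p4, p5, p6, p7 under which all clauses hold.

Branch on p1: take p1 = True.
Try p2 = True.
  then p7 is forced to False.
  then p3 is forced to True.
  then p6 is forced to False.
  then p4 is forced to False.
p5 is now unconstrained; take p5 = False.
Every clause has at least one true literal under this assignment.
Check each clause:
  1. (~p7 \/ ~p2) — ~p7 is true.
  2. (p1 \/ ~p3) — p1 is true.
  3. (p3 \/ p4 \/ p7) — p3 is true.
  4. (~p7 \/ p4) — ~p7 is true.
  5. (~p2 \/ p3) — p3 is true.
  6. (p6 \/ p2) — p2 is true.
  7. (~p6 \/ ~p3) — ~p6 is true.
  8. (~p1 \/ ~p7 \/ ~p4) — ~p7 is true.
  9. (p7 \/ p6 \/ p1) — p1 is true.
  10. (~p2 \/ ~p6) — ~p6 is true.
  11. (~p2 \/ p7 \/ ~p4) — ~p4 is true.
  12. (~p7 \/ p5 \/ p2) — ~p7 is true.
  13. (p1 \/ ~p7 \/ ~p3) — p1 is true.
  14. (~p6 \/ p7 \/ ~p2) — ~p6 is true.

p1=T, p2=T, p3=T, p4=F, p5=F, p6=F, p7=F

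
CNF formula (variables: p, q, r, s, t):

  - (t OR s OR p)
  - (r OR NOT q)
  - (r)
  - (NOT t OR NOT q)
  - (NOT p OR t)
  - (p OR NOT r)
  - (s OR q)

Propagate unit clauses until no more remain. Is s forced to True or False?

True

(r) stands alone — r = True.
(p OR NOT r): since r = True, the clause reduces to (p). p = True.
(NOT p OR t) with p = True leaves only t, so t = True.
From (NOT q OR NOT t) and t = True: q = False.
(s OR q): since q = False, the clause reduces to (s). s = True.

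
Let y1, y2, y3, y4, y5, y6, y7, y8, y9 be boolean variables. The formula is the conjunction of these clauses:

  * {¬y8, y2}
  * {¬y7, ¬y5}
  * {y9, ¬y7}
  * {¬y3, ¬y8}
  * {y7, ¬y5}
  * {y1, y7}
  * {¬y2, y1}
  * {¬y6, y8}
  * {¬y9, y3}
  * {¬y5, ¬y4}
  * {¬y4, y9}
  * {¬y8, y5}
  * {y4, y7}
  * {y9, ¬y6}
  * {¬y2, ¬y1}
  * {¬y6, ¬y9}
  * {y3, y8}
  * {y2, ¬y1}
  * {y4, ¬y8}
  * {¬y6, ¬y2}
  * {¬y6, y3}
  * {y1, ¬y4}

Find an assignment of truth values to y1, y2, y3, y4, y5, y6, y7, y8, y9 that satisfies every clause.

y1 = False, y2 = False, y3 = True, y4 = False, y5 = False, y6 = False, y7 = True, y8 = False, y9 = True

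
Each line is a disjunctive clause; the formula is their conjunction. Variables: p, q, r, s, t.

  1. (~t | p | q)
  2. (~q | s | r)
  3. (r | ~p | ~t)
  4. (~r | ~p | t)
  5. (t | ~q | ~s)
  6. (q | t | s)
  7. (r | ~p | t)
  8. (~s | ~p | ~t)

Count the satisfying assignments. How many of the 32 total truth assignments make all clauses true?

Split on t, then p.
  t=T, p=T: remaining (q,r,s) ∈ {(F,T,F); (T,T,F)} — 2.
  t=T, p=F: remaining (q,r,s) ∈ {(T,F,T); (T,T,F); (T,T,T)} — 3.
  t=F, p=T: a clause becomes empty — 0.
  t=F, p=F: remaining (q,r,s) ∈ {(F,F,T); (F,T,T); (T,T,F)} — 3.
Total: 2 + 3 + 0 + 3 = 8.

8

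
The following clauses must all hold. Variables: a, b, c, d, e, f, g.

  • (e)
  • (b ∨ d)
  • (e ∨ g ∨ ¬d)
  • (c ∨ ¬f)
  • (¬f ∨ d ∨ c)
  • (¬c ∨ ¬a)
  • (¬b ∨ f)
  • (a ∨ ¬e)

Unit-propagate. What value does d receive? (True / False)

Unit clause (e) sets e = True.
In (¬e ∨ a), ¬e is now false; a must hold, so a = True.
(¬a ∨ ¬c) with a = True leaves only ¬c, so c = False.
In (c ∨ ¬f), c is now false; ¬f must hold, so f = False.
From (f ∨ ¬b) and f = False: b = False.
(d ∨ b): since b = False, the clause reduces to (d). d = True.

True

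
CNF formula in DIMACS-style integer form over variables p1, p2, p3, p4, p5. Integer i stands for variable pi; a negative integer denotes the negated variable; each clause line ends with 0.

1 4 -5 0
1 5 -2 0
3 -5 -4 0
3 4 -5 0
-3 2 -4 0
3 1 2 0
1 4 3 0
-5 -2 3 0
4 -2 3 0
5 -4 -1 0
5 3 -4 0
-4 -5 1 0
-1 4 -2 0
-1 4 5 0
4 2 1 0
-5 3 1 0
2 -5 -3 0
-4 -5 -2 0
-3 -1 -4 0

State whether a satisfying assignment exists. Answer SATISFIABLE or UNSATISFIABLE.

UNSATISFIABLE

p4 = True:
  p5 = True:
    propagation gives p3=True, p2=True; an empty clause results — contradiction.
  p5 = False:
    propagation gives p1=False, p2=False, p3=False; an empty clause results — contradiction.
p4 = False:
  p1 = True:
    propagation gives p2=False, p5=True, p3=True; an empty clause results — contradiction.
  p1 = False:
    propagation gives p5=False, p2=False; an empty clause results — contradiction.
Every branch closes, so no satisfying assignment exists.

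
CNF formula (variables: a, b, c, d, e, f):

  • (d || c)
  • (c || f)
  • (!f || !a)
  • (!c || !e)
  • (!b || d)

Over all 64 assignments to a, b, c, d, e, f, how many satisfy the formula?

13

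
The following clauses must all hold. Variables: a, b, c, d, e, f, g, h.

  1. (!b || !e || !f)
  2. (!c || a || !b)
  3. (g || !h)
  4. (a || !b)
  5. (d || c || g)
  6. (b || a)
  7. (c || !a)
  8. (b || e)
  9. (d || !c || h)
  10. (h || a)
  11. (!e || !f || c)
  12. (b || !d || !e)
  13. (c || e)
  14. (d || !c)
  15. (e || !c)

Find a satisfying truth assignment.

a = T, b = T, c = T, d = T, e = T, f = F, g = T, h = F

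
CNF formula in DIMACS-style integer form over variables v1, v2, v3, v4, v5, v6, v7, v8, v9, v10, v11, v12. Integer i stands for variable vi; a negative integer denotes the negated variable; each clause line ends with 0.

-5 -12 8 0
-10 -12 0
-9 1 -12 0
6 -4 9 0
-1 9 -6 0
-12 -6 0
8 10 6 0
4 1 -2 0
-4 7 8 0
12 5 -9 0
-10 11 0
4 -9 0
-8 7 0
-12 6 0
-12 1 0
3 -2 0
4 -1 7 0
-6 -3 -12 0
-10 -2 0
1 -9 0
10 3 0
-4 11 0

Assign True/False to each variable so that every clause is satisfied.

Pure literal: v2 appears only negated; assign v2 = False.
Pure literal: v7 appears only positively; assign v7 = True.
Branch on v1: take v1 = True.
The remaining clauses are satisfied by v3 = True, v4 = True, v5 = True, v6 = True, v8 = False, v9 = True, v10 = True, v11 = True, v12 = False.
Every clause has at least one true literal under this assignment.

v1 = T, v2 = F, v3 = T, v4 = T, v5 = T, v6 = T, v7 = T, v8 = F, v9 = T, v10 = T, v11 = T, v12 = F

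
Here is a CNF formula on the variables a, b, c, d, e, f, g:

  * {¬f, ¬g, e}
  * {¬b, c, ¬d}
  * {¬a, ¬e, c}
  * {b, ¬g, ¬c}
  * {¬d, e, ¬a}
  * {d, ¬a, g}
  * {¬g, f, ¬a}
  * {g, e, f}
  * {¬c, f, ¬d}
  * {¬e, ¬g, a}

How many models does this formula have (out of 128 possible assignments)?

Split on g, then a.
  g=1, a=1: remaining (b,c,d,e,f) ∈ {(1,1,0,1,1); (1,1,1,1,1)} — 2.
  g=1, a=0: remaining (b,c,d,e,f) ∈ {(0,0,0,0,0); (0,0,1,0,0); (1,0,0,0,0); (1,1,0,0,0)} — 4.
  g=0, a=1: remaining (b,c,d,e,f) ∈ {(0,1,1,1,1); (1,1,1,1,1)} — 2.
  g=0, a=0: 19 of the 32 assignments to (b,c,d,e,f) work.
Total: 2 + 4 + 2 + 19 = 27.

27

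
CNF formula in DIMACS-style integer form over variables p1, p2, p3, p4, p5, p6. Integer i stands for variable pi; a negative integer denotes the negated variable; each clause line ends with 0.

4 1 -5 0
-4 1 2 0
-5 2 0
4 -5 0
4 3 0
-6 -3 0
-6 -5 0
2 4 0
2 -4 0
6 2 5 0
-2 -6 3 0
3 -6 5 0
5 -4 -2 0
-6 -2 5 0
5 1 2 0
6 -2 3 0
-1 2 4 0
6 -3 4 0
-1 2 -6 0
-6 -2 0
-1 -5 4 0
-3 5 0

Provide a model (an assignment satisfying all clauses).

p1 = True, p2 = True, p3 = True, p4 = True, p5 = True, p6 = False

Check each clause:
  1. (p1 \/ ~p5 \/ p4) — p1 is true.
  2. (p1 \/ ~p4 \/ p2) — p1 is true.
  3. (p2 \/ ~p5) — p2 is true.
  4. (~p5 \/ p4) — p4 is true.
  5. (p4 \/ p3) — p3 is true.
  6. (~p3 \/ ~p6) — ~p6 is true.
  7. (~p6 \/ ~p5) — ~p6 is true.
  8. (p2 \/ p4) — p2 is true.
  9. (p2 \/ ~p4) — p2 is true.
  10. (p2 \/ p5 \/ p6) — p2 is true.
  11. (~p6 \/ p3 \/ ~p2) — ~p6 is true.
  12. (~p6 \/ p5 \/ p3) — ~p6 is true.
  13. (p5 \/ ~p4 \/ ~p2) — p5 is true.
  14. (~p2 \/ p5 \/ ~p6) — ~p6 is true.
  15. (p1 \/ p5 \/ p2) — p1 is true.
  16. (~p2 \/ p6 \/ p3) — p3 is true.
  17. (p2 \/ p4 \/ ~p1) — p2 is true.
  18. (~p3 \/ p4 \/ p6) — p4 is true.
  19. (~p6 \/ ~p1 \/ p2) — ~p6 is true.
  20. (~p6 \/ ~p2) — ~p6 is true.
  21. (p4 \/ ~p5 \/ ~p1) — p4 is true.
  22. (~p3 \/ p5) — p5 is true.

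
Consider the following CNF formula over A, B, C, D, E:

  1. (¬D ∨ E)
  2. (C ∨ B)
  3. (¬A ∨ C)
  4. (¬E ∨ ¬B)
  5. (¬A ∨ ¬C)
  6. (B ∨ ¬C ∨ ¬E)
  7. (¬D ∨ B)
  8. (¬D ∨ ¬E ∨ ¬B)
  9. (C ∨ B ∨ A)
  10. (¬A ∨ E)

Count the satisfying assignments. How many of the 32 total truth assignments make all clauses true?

The models are:
  A=F B=F C=T D=F E=F
  A=F B=T C=F D=F E=F
  A=F B=T C=T D=F E=F
That's 3 in total.

3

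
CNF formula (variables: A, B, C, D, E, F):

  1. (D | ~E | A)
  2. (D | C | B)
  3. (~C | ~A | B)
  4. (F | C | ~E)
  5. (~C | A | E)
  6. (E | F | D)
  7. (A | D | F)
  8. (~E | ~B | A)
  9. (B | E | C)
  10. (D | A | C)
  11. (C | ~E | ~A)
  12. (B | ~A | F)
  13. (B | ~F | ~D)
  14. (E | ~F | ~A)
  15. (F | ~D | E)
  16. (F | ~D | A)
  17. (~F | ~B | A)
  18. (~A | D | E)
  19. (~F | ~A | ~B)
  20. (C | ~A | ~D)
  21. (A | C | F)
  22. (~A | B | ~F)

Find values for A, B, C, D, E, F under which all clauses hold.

Branch on A: take A = True.
For the remaining variables, B = True, C = True, D = True, E = True, F = False works.
Every clause has at least one true literal under this assignment.
Check each clause:
  1. (D | ~E | A) — A is true.
  2. (D | B | C) — B is true.
  3. (~C | B | ~A) — B is true.
  4. (F | ~E | C) — C is true.
  5. (~C | A | E) — A is true.
  6. (E | F | D) — D is true.
  7. (F | A | D) — A is true.
  8. (~E | ~B | A) — A is true.
  9. (B | C | E) — B is true.
  10. (A | C | D) — A is true.
  11. (~E | ~A | C) — C is true.
  12. (F | ~A | B) — B is true.
  13. (~D | B | ~F) — ~F is true.
  14. (~F | E | ~A) — ~F is true.
  15. (~D | F | E) — E is true.
  16. (A | F | ~D) — A is true.
  17. (A | ~B | ~F) — A is true.
  18. (D | ~A | E) — D is true.
  19. (~A | ~B | ~F) — ~F is true.
  20. (C | ~A | ~D) — C is true.
  21. (A | F | C) — A is true.
  22. (~A | ~F | B) — B is true.

A = T  B = T  C = T  D = T  E = T  F = F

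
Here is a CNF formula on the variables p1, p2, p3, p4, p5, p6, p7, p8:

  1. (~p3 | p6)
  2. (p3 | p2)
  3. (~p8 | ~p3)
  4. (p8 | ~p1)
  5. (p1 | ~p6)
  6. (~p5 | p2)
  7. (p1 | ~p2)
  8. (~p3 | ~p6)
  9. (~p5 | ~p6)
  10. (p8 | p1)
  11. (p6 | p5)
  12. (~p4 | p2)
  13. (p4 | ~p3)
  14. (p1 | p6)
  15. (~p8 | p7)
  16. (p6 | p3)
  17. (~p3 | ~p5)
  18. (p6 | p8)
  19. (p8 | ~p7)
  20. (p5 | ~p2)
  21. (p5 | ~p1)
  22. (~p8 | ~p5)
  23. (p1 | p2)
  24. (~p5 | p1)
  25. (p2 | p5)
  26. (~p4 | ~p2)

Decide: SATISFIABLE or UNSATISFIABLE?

UNSATISFIABLE

p5 = True:
  propagation gives p2=True, p1=True, p8=True; an empty clause results — contradiction.
p5 = False:
  propagation gives p6=True, p1=True; an empty clause results — contradiction.
Every branch closes, so no satisfying assignment exists.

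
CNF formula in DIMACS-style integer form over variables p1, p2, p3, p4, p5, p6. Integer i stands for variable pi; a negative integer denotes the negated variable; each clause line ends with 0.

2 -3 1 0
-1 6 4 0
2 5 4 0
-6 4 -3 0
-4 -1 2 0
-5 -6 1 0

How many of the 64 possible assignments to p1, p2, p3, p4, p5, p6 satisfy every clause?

26

Case analysis on p1 and p4:
  p1=1, p4=1: forces p2=1; p3, p5, p6 free → 2^3 = 8.
  p1=1, p4=0: remaining (p2,p3,p5,p6) ∈ {(0,0,1,1); (1,0,0,1); (1,0,1,1)} — 3.
  p1=0, p4=1: 9 of the 16 assignments to (p2,p3,p5,p6) work.
  p1=0, p4=0: 6 of the 16 assignments to (p2,p3,p5,p6) work.
Total: 8 + 3 + 9 + 6 = 26.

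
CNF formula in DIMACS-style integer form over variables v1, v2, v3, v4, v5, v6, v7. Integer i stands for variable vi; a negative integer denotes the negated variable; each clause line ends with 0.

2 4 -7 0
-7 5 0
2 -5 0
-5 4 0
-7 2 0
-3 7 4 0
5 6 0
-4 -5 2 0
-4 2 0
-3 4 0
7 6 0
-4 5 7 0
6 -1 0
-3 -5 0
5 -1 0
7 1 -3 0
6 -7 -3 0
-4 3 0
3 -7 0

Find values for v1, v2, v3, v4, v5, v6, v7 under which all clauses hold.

v1=F, v2=T, v3=F, v4=F, v5=F, v6=T, v7=F

Pure literal: v2 appears only positively; assign v2 = True.
v6 occurs only positively in the remaining clauses — set v6 = True.
Branch on v1: take v1 = False.
For the remaining variables, v3 = False, v4 = False, v5 = False, v7 = False works.
Every clause has at least one true literal under this assignment.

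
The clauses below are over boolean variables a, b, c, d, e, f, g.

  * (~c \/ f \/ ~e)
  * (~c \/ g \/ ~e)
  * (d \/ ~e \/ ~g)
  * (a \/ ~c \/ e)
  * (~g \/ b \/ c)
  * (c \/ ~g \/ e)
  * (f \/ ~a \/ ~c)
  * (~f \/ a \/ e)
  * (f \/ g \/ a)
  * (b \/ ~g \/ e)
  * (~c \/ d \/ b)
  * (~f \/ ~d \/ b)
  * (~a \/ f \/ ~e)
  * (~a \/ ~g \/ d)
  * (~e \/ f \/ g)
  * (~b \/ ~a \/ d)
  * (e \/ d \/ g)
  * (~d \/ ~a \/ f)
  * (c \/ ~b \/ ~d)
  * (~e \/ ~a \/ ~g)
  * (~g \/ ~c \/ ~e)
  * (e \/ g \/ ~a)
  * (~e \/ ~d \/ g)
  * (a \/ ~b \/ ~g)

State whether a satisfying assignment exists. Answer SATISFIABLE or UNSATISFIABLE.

SATISFIABLE

Try a = False.
Set b = False and propagate.
Set c = False and propagate.
  then g is forced to False.
  then f is forced to True.
  then e is forced to True.
  then d is forced to False.
So a=False, b=False, c=False, d=False, e=True, f=True, g=False is a satisfying assignment.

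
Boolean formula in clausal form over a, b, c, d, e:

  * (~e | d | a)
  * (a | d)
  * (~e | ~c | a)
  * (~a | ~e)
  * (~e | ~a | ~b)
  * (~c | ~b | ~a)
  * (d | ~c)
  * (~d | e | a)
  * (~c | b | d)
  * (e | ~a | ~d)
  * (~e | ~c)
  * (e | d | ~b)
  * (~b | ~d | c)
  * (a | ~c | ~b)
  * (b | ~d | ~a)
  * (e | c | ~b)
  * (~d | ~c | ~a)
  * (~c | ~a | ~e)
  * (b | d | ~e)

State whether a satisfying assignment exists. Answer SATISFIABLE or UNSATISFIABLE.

SATISFIABLE

Branch on a: take a = False.
  then d is forced to True.
  then e is forced to True.
  then c is forced to False.
  then b is forced to False.
So a = F  b = F  c = F  d = T  e = T is a satisfying assignment.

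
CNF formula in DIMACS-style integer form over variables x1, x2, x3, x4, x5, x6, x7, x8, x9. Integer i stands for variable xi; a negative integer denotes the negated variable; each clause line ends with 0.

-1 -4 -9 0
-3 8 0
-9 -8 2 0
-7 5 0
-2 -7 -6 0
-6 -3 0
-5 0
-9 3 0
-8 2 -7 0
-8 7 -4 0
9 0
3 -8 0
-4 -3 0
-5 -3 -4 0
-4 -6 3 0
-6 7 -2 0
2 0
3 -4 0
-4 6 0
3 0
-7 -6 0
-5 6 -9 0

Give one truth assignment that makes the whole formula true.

x1=F, x2=T, x3=T, x4=F, x5=F, x6=F, x7=F, x8=T, x9=T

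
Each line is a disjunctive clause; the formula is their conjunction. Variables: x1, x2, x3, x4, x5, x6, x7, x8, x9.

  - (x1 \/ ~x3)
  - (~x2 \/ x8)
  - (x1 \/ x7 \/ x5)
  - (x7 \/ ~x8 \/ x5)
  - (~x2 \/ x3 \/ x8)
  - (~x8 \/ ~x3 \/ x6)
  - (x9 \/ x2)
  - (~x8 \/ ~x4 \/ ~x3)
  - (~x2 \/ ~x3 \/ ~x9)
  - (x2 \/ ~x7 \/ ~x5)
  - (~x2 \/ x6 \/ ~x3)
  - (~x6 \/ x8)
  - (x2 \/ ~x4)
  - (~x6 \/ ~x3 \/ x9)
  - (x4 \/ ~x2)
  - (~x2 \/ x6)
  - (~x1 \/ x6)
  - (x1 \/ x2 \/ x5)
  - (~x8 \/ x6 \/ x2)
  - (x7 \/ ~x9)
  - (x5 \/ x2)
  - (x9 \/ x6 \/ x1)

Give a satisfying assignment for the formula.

Try x1 = True.
  then x6 is forced to True.
  then x8 is forced to True.
Branch on x2: take x2 = True.
  then x4 is forced to True.
  then x3 is forced to False.
For the remaining variables, x5 = True, x7 = False, x9 = False works.

x1 = 1  x2 = 1  x3 = 0  x4 = 1  x5 = 1  x6 = 1  x7 = 0  x8 = 1  x9 = 0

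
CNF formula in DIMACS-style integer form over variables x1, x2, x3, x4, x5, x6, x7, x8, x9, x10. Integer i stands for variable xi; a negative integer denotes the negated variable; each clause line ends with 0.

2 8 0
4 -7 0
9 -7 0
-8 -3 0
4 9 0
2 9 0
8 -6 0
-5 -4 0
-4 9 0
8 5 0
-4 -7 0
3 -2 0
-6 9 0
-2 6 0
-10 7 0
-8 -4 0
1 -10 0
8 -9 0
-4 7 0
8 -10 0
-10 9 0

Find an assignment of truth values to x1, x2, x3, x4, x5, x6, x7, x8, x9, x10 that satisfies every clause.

x1=False, x2=False, x3=False, x4=False, x5=True, x6=True, x7=False, x8=True, x9=True, x10=False

Pure literal: x10 appears only negated; assign x10 = False.
Set x2 = False and propagate.
  then x8 is forced to True.
  then x3 is forced to False.
  then x9 is forced to True.
  then x4 is forced to False.
  then x7 is forced to False.
x1, x5, x6 are now unconstrained; take x1 = False, x5 = True, x6 = True.
Every clause has at least one true literal under this assignment.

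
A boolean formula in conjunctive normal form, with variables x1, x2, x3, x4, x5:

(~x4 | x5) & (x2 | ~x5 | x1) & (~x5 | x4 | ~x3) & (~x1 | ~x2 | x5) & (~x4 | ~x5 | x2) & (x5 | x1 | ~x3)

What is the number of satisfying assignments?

11

Split on x5, then x1.
  x5=T, x1=T: remaining (x2,x3,x4) ∈ {(F,F,F); (T,F,F); (T,F,T); (T,T,T)} — 4.
  x5=T, x1=F: remaining (x2,x3,x4) ∈ {(T,F,F); (T,F,T); (T,T,T)} — 3.
  x5=F, x1=T: remaining (x2,x3,x4) ∈ {(F,F,F); (F,T,F)} — 2.
  x5=F, x1=F: remaining (x2,x3,x4) ∈ {(F,F,F); (T,F,F)} — 2.
Total: 4 + 3 + 2 + 2 = 11.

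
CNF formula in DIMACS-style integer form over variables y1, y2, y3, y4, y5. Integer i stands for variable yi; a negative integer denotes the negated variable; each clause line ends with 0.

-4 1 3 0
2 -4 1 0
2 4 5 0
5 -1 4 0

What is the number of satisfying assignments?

20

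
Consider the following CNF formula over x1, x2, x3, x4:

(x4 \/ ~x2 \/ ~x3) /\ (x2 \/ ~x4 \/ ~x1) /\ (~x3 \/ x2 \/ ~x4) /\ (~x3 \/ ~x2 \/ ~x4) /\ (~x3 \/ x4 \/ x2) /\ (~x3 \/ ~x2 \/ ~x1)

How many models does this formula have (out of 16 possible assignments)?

7

Satisfying assignments:
  x1=0 x2=0 x3=0 x4=0
  x1=0 x2=0 x3=0 x4=1
  x1=0 x2=1 x3=0 x4=0
  x1=0 x2=1 x3=0 x4=1
  x1=1 x2=0 x3=0 x4=0
  x1=1 x2=1 x3=0 x4=0
  x1=1 x2=1 x3=0 x4=1
That's 7 in total.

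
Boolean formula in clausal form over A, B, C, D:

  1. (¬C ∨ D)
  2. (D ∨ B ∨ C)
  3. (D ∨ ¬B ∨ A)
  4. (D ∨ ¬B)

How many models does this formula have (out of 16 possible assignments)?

Split on D, then B.
  D=1, B=1: remaining (A,C) ∈ {(0,0); (0,1); (1,0); (1,1)} — 4.
  D=1, B=0: remaining (A,C) ∈ {(0,0); (0,1); (1,0); (1,1)} — 4.
  D=0, B=1: a clause becomes empty — 0.
  D=0, B=0: a clause becomes empty — 0.
Total: 4 + 4 + 0 + 0 = 8.

8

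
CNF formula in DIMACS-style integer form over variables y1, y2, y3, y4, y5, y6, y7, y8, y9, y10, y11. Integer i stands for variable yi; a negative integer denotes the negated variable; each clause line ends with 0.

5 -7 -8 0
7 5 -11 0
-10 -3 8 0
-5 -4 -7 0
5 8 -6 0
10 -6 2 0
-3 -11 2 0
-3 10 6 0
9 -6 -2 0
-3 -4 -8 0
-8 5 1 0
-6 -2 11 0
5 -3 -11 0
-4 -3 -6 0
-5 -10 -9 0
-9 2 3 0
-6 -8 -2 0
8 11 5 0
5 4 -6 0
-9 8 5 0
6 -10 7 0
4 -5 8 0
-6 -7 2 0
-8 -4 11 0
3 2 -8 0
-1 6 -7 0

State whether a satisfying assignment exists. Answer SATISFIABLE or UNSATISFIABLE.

SATISFIABLE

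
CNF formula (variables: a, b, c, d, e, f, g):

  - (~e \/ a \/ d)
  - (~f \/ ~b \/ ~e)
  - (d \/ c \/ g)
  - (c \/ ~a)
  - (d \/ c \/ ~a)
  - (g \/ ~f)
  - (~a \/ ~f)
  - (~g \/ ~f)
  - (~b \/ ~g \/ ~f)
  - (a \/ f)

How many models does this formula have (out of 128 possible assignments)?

16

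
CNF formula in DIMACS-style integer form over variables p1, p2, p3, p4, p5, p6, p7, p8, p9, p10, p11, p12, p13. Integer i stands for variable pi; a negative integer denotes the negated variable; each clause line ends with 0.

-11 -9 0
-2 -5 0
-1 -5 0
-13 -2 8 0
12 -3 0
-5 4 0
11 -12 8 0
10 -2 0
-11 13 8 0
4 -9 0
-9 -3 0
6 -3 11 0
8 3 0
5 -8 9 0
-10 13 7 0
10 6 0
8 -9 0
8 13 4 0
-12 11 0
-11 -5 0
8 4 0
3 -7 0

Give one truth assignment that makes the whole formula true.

p1=0, p2=0, p3=1, p4=1, p5=0, p6=1, p7=1, p8=0, p9=0, p10=0, p11=1, p12=1, p13=1

p1 occurs only negated in the remaining clauses — set p1 = False.
p2 occurs only negated in the remaining clauses — set p2 = False.
Branch on p3: take p3 = True.
  then p12 is forced to True.
  then p9 is forced to False.
  then p11 is forced to True.
  then p5 is forced to False.
  then p8 is forced to False.
  then p13 is forced to True.
  then p4 is forced to True.
Set p6 = True and propagate.
p7, p10 are now unconstrained; take p7 = True, p10 = False.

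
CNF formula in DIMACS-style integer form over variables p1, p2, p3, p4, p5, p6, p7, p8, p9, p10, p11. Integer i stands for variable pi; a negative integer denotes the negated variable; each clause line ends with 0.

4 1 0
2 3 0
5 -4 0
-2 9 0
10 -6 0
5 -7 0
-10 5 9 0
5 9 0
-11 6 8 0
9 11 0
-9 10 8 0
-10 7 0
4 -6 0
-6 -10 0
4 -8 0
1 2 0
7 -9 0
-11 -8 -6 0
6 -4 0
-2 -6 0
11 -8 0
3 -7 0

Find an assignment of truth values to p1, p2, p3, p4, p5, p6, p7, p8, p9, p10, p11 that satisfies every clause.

p1=T  p2=T  p3=T  p4=F  p5=T  p6=F  p7=T  p8=F  p9=T  p10=T  p11=F

Check each clause:
  1. (p4 OR p1) — p1 is true.
  2. (p3 OR p2) — p2 is true.
  3. (p5 OR NOT p4) — NOT p4 is true.
  4. (NOT p2 OR p9) — p9 is true.
  5. (NOT p6 OR p10) — p10 is true.
  6. (p5 OR NOT p7) — p5 is true.
  7. (NOT p10 OR p9 OR p5) — p9 is true.
  8. (p9 OR p5) — p9 is true.
  9. (p6 OR p8 OR NOT p11) — NOT p11 is true.
  10. (p11 OR p9) — p9 is true.
  11. (p10 OR p8 OR NOT p9) — p10 is true.
  12. (NOT p10 OR p7) — p7 is true.
  13. (p4 OR NOT p6) — NOT p6 is true.
  14. (NOT p10 OR NOT p6) — NOT p6 is true.
  15. (p4 OR NOT p8) — NOT p8 is true.
  16. (p1 OR p2) — p1 is true.
  17. (p7 OR NOT p9) — p7 is true.
  18. (NOT p11 OR NOT p6 OR NOT p8) — NOT p8 is true.
  19. (p6 OR NOT p4) — NOT p4 is true.
  20. (NOT p2 OR NOT p6) — NOT p6 is true.
  21. (p11 OR NOT p8) — NOT p8 is true.
  22. (NOT p7 OR p3) — p3 is true.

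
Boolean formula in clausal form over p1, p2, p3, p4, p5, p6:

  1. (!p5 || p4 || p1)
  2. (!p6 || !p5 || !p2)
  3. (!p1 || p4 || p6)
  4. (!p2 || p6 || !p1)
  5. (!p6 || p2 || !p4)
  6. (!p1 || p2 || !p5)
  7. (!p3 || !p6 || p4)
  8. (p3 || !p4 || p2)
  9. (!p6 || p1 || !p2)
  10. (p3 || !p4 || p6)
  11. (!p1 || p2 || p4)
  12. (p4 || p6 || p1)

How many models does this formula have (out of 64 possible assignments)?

9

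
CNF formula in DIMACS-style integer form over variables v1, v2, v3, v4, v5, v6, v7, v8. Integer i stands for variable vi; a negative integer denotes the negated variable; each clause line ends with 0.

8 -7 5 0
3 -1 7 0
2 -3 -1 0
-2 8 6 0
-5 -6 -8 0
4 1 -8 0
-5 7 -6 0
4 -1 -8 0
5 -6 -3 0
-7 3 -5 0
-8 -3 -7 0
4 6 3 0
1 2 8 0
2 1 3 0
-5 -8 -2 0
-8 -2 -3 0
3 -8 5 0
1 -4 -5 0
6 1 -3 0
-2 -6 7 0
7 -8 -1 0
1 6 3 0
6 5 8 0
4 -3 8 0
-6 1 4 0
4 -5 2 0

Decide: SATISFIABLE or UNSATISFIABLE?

SATISFIABLE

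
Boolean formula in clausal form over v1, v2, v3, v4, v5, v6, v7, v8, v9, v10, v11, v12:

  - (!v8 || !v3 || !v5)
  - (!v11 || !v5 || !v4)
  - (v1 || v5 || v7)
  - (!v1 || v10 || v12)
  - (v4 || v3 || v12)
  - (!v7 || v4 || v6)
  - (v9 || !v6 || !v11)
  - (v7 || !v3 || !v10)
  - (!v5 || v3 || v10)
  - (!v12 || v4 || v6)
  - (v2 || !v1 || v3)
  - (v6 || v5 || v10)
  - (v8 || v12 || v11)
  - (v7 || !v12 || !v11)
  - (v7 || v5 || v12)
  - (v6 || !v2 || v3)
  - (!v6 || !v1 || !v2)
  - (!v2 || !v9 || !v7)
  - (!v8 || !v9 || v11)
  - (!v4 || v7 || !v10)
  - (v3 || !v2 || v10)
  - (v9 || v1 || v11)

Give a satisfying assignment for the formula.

Set v1 = True and propagate.
For the remaining variables, v2 = False, v3 = True, v4 = True, v5 = False, v6 = False, v7 = True, v8 = True, v9 = False, v10 = True, v11 = True, v12 = False works.

v1=T, v2=F, v3=T, v4=T, v5=F, v6=F, v7=T, v8=T, v9=F, v10=T, v11=T, v12=F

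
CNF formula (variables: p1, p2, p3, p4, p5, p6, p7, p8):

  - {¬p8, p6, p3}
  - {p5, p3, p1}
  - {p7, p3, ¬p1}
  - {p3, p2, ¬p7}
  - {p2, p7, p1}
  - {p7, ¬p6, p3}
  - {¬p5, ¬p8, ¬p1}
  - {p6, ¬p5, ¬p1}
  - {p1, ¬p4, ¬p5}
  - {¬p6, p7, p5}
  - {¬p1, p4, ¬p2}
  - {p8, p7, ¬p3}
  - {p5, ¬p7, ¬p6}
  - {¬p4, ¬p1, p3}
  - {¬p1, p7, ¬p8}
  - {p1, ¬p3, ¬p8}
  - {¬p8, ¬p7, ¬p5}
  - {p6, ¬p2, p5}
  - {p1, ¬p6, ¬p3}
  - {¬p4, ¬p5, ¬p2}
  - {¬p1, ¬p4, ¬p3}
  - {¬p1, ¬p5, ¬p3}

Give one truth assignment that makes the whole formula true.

Branch on p1: take p1 = False.
For the remaining variables, p2 = True, p3 = False, p4 = False, p5 = True, p6 = False, p7 = True, p8 = False works.

p1 = False, p2 = True, p3 = False, p4 = False, p5 = True, p6 = False, p7 = True, p8 = False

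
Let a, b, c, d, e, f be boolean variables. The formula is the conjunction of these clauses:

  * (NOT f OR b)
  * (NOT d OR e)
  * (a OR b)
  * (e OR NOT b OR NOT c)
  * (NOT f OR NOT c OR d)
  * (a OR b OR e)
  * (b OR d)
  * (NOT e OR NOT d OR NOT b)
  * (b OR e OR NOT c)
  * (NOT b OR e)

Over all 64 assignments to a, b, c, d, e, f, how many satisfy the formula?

Case analysis on b and e:
  b=1, e=1: a free; 3 ways for (c,d,f) × 2^1 = 6.
  b=1, e=0: a clause becomes empty — 0.
  b=0, e=1: remaining (a,c,d,f) ∈ {(1,0,1,0); (1,1,1,0)} — 2.
  b=0, e=0: a clause becomes empty — 0.
Total: 6 + 0 + 2 + 0 = 8.

8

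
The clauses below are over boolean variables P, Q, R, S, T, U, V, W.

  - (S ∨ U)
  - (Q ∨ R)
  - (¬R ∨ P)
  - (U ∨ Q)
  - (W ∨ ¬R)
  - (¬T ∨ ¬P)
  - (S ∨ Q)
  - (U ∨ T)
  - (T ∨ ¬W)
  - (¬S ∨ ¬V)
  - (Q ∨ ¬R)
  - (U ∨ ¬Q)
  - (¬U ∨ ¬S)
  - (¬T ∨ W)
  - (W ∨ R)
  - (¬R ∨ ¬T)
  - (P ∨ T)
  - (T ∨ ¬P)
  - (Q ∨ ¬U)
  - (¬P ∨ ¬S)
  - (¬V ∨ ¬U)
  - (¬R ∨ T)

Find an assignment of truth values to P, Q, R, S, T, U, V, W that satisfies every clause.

P=F, Q=T, R=F, S=F, T=T, U=T, V=F, W=T

Pure literal: V appears only negated; assign V = False.
Branch on P: take P = False.
  then R is forced to False.
  then Q is forced to True.
  then U is forced to True.
  then S is forced to False.
  then W is forced to True.
  then T is forced to True.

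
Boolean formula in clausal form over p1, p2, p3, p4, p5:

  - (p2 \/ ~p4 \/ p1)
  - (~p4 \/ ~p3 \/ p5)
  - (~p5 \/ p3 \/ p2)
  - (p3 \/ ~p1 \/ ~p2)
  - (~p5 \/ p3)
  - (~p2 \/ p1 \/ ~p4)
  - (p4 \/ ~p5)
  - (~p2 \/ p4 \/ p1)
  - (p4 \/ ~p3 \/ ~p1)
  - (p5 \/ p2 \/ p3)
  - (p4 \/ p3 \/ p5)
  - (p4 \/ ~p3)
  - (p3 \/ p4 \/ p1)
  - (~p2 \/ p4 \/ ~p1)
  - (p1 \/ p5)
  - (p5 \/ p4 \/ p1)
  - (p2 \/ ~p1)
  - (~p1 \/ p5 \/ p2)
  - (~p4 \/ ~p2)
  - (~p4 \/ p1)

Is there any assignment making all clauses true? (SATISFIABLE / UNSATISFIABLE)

UNSATISFIABLE

p4 = True:
  propagation gives p2=False, p1=True; an empty clause results — contradiction.
p4 = False:
  propagation gives p5=False, p3=True; an empty clause results — contradiction.
Every branch closes, so no satisfying assignment exists.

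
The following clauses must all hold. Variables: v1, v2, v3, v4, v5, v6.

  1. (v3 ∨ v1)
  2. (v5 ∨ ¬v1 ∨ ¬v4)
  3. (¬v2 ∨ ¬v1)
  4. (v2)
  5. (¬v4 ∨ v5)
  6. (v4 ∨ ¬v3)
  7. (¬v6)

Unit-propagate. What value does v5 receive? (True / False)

(v2) is a unit clause: v2 = True.
From (¬v2 ∨ ¬v1) and v2 = True: v1 = False.
From (v1 ∨ v3) and v1 = False: v3 = True.
From (¬v3 ∨ v4) and v3 = True: v4 = True.
From (¬v4 ∨ v5) and v4 = True: v5 = True.

True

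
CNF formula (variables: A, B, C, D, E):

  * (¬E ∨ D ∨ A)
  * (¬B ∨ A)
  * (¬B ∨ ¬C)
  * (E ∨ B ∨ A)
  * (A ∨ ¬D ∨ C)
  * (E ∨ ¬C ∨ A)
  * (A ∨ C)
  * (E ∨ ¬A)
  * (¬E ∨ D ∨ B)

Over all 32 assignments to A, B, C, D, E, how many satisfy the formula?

5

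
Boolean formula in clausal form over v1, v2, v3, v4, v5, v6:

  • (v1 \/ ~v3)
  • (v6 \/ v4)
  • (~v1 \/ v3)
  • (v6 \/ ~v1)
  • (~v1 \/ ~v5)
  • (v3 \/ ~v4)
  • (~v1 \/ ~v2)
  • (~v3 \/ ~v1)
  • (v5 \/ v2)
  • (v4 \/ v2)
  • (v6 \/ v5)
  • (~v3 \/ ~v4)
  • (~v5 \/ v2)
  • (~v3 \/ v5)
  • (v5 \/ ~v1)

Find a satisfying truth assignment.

v6 occurs only positively in the remaining clauses — set v6 = True.
Try v1 = False.
  then v3 is forced to False.
  then v4 is forced to False.
  then v2 is forced to True.
v5 is now unconstrained; take v5 = False.

v1=0, v2=1, v3=0, v4=0, v5=0, v6=1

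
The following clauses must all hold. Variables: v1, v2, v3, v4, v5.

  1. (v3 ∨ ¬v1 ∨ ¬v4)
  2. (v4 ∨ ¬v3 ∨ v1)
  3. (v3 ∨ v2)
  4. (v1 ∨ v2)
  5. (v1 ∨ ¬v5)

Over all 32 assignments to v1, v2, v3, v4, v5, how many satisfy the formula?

13

Split on v1, then v3.
  v1=1, v3=1: v2, v4, v5 free → 2^3 = 8.
  v1=1, v3=0: remaining (v2,v4,v5) ∈ {(1,0,0); (1,0,1)} — 2.
  v1=0, v3=1: remaining (v2,v4,v5) ∈ {(1,1,0)} — 1.
  v1=0, v3=0: remaining (v2,v4,v5) ∈ {(1,0,0); (1,1,0)} — 2.
Total: 8 + 2 + 1 + 2 = 13.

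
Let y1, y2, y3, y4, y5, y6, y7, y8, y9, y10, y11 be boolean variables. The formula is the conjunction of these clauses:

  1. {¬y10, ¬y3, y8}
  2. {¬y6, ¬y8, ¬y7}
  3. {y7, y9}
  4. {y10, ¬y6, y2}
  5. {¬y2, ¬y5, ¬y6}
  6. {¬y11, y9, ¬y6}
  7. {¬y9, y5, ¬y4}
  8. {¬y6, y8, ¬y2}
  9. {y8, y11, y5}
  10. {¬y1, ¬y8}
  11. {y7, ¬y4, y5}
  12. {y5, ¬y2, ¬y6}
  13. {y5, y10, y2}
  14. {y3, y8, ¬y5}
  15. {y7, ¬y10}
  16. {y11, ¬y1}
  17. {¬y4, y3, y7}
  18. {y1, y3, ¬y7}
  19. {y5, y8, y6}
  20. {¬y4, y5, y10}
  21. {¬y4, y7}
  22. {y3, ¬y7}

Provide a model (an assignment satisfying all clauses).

y1 = 0, y2 = 1, y3 = 1, y4 = 0, y5 = 1, y6 = 0, y7 = 1, y8 = 1, y9 = 0, y10 = 0, y11 = 0

y4 occurs only negated in the remaining clauses — set y4 = False.
Branch on y1: take y1 = False.
Try y2 = True.
Branch on y3: take y3 = True.
The remaining clauses are satisfied by y5 = True, y6 = False, y7 = True, y8 = True, y9 = False, y10 = False, y11 = False.
Every clause has at least one true literal under this assignment.
Check each clause:
  1. {y8, ¬y10, ¬y3} — y8 is true.
  2. {¬y7, ¬y8, ¬y6} — ¬y6 is true.
  3. {y7, y9} — y7 is true.
  4. {y10, y2, ¬y6} — y2 is true.
  5. {¬y5, ¬y2, ¬y6} — ¬y6 is true.
  6. {y9, ¬y11, ¬y6} — ¬y6 is true.
  7. {y5, ¬y9, ¬y4} — ¬y4 is true.
  8. {¬y2, ¬y6, y8} — y8 is true.
  9. {y11, y5, y8} — y8 is true.
  10. {¬y8, ¬y1} — ¬y1 is true.
  11. {y7, ¬y4, y5} — ¬y4 is true.
  12. {y5, ¬y6, ¬y2} — ¬y6 is true.
  13. {y10, y2, y5} — y2 is true.
  14. {y3, y8, ¬y5} — y8 is true.
  15. {y7, ¬y10} — ¬y10 is true.
  16. {y11, ¬y1} — ¬y1 is true.
  17. {y3, y7, ¬y4} — y3 is true.
  18. {y1, ¬y7, y3} — y3 is true.
  19. {y8, y6, y5} — y8 is true.
  20. {¬y4, y10, y5} — ¬y4 is true.
  21. {¬y4, y7} — ¬y4 is true.
  22. {y3, ¬y7} — y3 is true.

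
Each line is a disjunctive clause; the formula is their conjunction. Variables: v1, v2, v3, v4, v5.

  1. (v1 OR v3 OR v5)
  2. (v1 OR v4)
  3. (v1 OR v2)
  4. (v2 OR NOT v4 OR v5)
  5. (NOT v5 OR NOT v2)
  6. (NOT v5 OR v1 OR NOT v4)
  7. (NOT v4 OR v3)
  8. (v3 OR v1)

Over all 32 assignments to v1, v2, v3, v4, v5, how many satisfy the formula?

Split on v1, then v4.
  v1=T, v4=T: remaining (v2,v3,v5) ∈ {(F,T,T); (T,T,F)} — 2.
  v1=T, v4=F: v3 free; 3 ways for (v2,v5) × 2^1 = 6.
  v1=F, v4=T: remaining (v2,v3,v5) ∈ {(T,T,F)} — 1.
  v1=F, v4=F: a clause becomes empty — 0.
Total: 2 + 6 + 1 + 0 = 9.

9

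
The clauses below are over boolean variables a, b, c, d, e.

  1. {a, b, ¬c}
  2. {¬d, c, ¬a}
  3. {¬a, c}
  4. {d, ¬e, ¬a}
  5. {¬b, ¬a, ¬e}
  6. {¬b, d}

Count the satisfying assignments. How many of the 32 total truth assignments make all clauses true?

12

Split on a, then b.
  a=T, b=T: remaining (c,d,e) ∈ {(T,T,F)} — 1.
  a=T, b=F: remaining (c,d,e) ∈ {(T,F,F); (T,T,F); (T,T,T)} — 3.
  a=F, b=T: remaining (c,d,e) ∈ {(F,T,F); (F,T,T); (T,T,F); (T,T,T)} — 4.
  a=F, b=F: remaining (c,d,e) ∈ {(F,F,F); (F,F,T); (F,T,F); (F,T,T)} — 4.
Total: 1 + 3 + 4 + 4 = 12.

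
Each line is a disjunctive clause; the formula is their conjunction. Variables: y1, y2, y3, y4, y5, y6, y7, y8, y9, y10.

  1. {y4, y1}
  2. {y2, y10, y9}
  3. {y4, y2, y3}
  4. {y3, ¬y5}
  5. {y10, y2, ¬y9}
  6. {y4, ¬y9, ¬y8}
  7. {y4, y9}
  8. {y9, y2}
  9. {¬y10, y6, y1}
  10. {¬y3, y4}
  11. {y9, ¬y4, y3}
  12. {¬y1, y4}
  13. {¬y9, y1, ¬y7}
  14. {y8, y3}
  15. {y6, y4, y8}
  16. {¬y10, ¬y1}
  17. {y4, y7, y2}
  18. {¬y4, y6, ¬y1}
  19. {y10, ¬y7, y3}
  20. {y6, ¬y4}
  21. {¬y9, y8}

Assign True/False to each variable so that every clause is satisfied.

y1=F  y2=F  y3=T  y4=T  y5=T  y6=T  y7=F  y8=T  y9=T  y10=T

y6 occurs only positively in the remaining clauses — set y6 = True.
Try y1 = False.
  then y4 is forced to True.
Try y2 = False.
  then y9 is forced to True.
  then y10 is forced to True.
  then y7 is forced to False.
  then y8 is forced to True.
For the remaining variables, y3 = True, y5 = True works.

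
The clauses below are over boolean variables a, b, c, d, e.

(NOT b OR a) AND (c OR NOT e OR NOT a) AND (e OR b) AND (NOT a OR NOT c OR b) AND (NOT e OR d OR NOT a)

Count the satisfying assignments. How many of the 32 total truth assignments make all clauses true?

9

Case analysis on a and b:
  a=T, b=T: 5 of the 8 assignments to (c,d,e) work.
  a=T, b=F: a clause becomes empty — 0.
  a=F, b=T: a clause becomes empty — 0.
  a=F, b=F: remaining (c,d,e) ∈ {(F,F,T); (F,T,T); (T,F,T); (T,T,T)} — 4.
Total: 5 + 0 + 0 + 4 = 9.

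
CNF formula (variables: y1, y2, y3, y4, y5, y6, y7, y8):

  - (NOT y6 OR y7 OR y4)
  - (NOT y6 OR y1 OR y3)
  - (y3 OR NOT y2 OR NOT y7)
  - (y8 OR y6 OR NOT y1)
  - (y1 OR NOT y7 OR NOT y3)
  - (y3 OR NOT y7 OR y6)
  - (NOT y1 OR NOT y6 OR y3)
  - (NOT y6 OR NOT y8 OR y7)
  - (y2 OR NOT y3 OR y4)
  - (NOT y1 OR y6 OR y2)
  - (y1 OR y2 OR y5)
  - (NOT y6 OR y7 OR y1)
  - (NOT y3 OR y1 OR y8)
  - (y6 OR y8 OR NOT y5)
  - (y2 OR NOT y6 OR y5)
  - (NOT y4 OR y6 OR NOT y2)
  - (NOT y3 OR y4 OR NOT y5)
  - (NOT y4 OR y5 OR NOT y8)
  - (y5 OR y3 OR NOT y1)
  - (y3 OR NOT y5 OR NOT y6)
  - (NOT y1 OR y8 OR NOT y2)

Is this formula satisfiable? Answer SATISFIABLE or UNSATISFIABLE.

Set y1 = False and propagate.
Branch on y2: take y2 = False.
  then y5 is forced to True.
For the remaining variables, y3 = True, y4 = True, y6 = False, y7 = False, y8 = True works.
Every clause has at least one true literal under this assignment.
So y1=F, y2=F, y3=T, y4=T, y5=T, y6=F, y7=F, y8=T is a satisfying assignment.

SATISFIABLE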